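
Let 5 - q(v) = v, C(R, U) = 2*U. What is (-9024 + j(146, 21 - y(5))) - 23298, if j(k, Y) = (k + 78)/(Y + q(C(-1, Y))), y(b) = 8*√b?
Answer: -32266 + 28*√5 ≈ -32203.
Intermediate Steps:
q(v) = 5 - v
j(k, Y) = (78 + k)/(5 - Y) (j(k, Y) = (k + 78)/(Y + (5 - 2*Y)) = (78 + k)/(Y + (5 - 2*Y)) = (78 + k)/(5 - Y))
(-9024 + j(146, 21 - y(5))) - 23298 = (-9024 + (-78 - 1*146)/(-5 + (21 - 8*√5))) - 23298 = (-9024 + (-78 - 146)/(-5 + (21 - 8*√5))) - 23298 = (-9024 - 224/(16 - 8*√5)) - 23298 = -32322 - 224/(16 - 8*√5)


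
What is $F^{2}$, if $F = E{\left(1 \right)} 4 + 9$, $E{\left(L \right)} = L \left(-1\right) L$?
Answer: $25$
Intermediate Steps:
$E{\left(L \right)} = - L^{2}$ ($E{\left(L \right)} = - L L = - L^{2}$)
$F = 5$ ($F = - 1^{2} \cdot 4 + 9 = \left(-1\right) 1 \cdot 4 + 9 = \left(-1\right) 4 + 9 = -4 + 9 = 5$)
$F^{2} = 5^{2} = 25$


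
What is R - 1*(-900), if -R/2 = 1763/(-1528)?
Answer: 689363/764 ≈ 902.31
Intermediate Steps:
R = 1763/764 (R = -3526/(-1528) = -3526*(-1)/1528 = -2*(-1763/1528) = 1763/764 ≈ 2.3076)
R - 1*(-900) = 1763/764 - 1*(-900) = 1763/764 + 900 = 689363/764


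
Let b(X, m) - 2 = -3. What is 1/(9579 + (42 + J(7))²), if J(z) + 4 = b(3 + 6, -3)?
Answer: 1/10948 ≈ 9.1341e-5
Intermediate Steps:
b(X, m) = -1 (b(X, m) = 2 - 3 = -1)
J(z) = -5 (J(z) = -4 - 1 = -5)
1/(9579 + (42 + J(7))²) = 1/(9579 + (42 - 5)²) = 1/(9579 + 37²) = 1/(9579 + 1369) = 1/10948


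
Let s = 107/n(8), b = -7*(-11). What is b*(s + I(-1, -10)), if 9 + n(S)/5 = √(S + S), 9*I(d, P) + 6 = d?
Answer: -87626/225 ≈ -389.45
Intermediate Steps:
I(d, P) = -⅔ + d/9
b = 77
n(S) = -45 + 5*√2*√S (n(S) = -45 + 5*√(S + S) = -45 + 5*√(2*S) = -45 + 5*(√2*√S) = -45 + 5*√2*√S)
s = -107/25 (s = 107/(-45 + 5*√2*√8) = 107/(-45 + 5*√2*(2*√2)) = 107/(-45 + 20) = 107/(-25) = 107*(-1/25) = -107/25 ≈ -4.2800)
b*(s + I(-1, -10)) = 77*(-107/25 + (-⅔ + (⅑)*(-1))) = 77*(-107/25 + (-⅔ - ⅑)) = 77*(-107/25 - 7/9) = 77*(-1138/225) = -87626/225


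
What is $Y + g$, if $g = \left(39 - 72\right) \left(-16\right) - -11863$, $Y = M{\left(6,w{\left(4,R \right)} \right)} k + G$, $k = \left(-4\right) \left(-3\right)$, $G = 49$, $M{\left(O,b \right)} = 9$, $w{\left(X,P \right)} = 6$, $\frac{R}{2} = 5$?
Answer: $12548$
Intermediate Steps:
$R = 10$ ($R = 2 \cdot 5 = 10$)
$k = 12$
$Y = 157$ ($Y = 9 \cdot 12 + 49 = 108 + 49 = 157$)
$g = 12391$ ($g = \left(-33\right) \left(-16\right) + 11863 = 528 + 11863 = 12391$)
$Y + g = 157 + 12391 = 12548$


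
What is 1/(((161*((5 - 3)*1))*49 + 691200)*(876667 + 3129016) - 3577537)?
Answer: 1/2831926178437 ≈ 3.5312e-13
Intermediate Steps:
1/(((161*((5 - 3)*1))*49 + 691200)*(876667 + 3129016) - 3577537) = 1/(((161*(2*1))*49 + 691200)*4005683 - 3577537) = 1/(((161*2)*49 + 691200)*4005683 - 3577537) = 1/((322*49 + 691200)*4005683 - 3577537) = 1/((15778 + 691200)*4005683 - 3577537) = 1/(706978*4005683 - 3577537) = 1/(2831929755974 - 3577537) = 1/2831926178437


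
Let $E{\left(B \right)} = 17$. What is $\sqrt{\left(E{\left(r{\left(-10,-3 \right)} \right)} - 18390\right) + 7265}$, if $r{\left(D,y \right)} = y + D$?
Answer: $2 i \sqrt{2777} \approx 105.39 i$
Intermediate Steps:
$r{\left(D,y \right)} = D + y$
$\sqrt{\left(E{\left(r{\left(-10,-3 \right)} \right)} - 18390\right) + 7265} = \sqrt{\left(17 - 18390\right) + 7265} = \sqrt{-18373 + 7265} = \sqrt{-11108} = 2 i \sqrt{2777}$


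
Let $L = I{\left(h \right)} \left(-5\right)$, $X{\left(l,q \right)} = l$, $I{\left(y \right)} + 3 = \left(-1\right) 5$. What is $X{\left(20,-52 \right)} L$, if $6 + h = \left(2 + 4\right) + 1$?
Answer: $800$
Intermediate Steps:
$h = 1$ ($h = -6 + \left(\left(2 + 4\right) + 1\right) = -6 + \left(6 + 1\right) = -6 + 7 = 1$)
$I{\left(y \right)} = -8$ ($I{\left(y \right)} = -3 - 5 = -8$)
$L = 40$ ($L = \left(-8\right) \left(-5\right) = 40$)
$X{\left(20,-52 \right)} L = 20 \cdot 40 = 800$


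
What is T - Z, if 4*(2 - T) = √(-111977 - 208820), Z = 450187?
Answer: -450185 - I*√320797/4 ≈ -4.5019e+5 - 141.6*I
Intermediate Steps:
T = 2 - I*√320797/4 (T = 2 - √(-111977 - 208820)/4 = 2 - I*√320797/4 ≈ 2.0 - 141.6*I)
T - Z = (2 - I*√320797/4) - 1*450187 = (2 - I*√320797/4) - 450187 = -450185 - I*√320797/4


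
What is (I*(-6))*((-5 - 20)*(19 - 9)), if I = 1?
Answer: 1500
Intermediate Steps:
(I*(-6))*((-5 - 20)*(19 - 9)) = (1*(-6))*((-5 - 20)*(19 - 9)) = -(-150)*10 = -6*(-250) = 1500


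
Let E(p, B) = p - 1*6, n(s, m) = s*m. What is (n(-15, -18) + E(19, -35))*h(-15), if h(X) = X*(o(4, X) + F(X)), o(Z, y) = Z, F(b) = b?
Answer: 46695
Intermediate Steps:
n(s, m) = m*s
h(X) = X*(4 + X)
E(p, B) = -6 + p (E(p, B) = p - 6 = -6 + p)
(n(-15, -18) + E(19, -35))*h(-15) = (-18*(-15) + (-6 + 19))*(-15*(4 - 15)) = (270 + 13)*(-15*(-11)) = 283*165 = 46695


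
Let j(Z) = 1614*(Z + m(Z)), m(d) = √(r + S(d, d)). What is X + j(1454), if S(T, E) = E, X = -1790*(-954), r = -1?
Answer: 4054416 + 1614*√1453 ≈ 4.1159e+6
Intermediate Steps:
X = 1707660
m(d) = √(-1 + d)
j(Z) = 1614*Z + 1614*√(-1 + Z) (j(Z) = 1614*(Z + √(-1 + Z)) = 1614*Z + 1614*√(-1 + Z))
X + j(1454) = 1707660 + (1614*1454 + 1614*√(-1 + 1454)) = 1707660 + (2346756 + 1614*√1453) = 4054416 + 1614*√1453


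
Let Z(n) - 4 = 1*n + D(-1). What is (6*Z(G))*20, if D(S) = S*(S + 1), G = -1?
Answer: 360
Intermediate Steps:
D(S) = S*(1 + S)
Z(n) = 4 + n (Z(n) = 4 + (1*n - (1 - 1)) = 4 + (n - 1*0) = 4 + (n + 0) = 4 + n)
(6*Z(G))*20 = (6*(4 - 1))*20 = (6*3)*20 = 18*20 = 360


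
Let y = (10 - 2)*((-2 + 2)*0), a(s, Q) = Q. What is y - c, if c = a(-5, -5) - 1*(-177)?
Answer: -172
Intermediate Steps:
c = 172 (c = -5 - 1*(-177) = -5 + 177 = 172)
y = 0 (y = 8*(0*0) = 8*0 = 0)
y - c = 0 - 1*172 = 0 - 172 = -172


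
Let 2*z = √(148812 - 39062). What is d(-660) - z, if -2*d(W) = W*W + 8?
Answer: -217804 - 5*√4390/2 ≈ -2.1797e+5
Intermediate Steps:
z = 5*√4390/2 (z = √(148812 - 39062)/2 = √109750/2 = (5*√4390)/2 = 5*√4390/2 ≈ 165.64)
d(W) = -4 - W²/2 (d(W) = -(W*W + 8)/2 = -(W² + 8)/2 = -(8 + W²)/2 = -4 - W²/2)
d(-660) - z = (-4 - ½*(-660)²) - 5*√4390/2 = (-4 - ½*435600) - 5*√4390/2 = (-4 - 217800) - 5*√4390/2 = -217804 - 5*√4390/2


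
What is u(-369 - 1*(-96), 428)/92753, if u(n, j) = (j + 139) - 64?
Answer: 503/92753 ≈ 0.0054230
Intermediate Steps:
u(n, j) = 75 + j (u(n, j) = (139 + j) - 64 = 75 + j)
u(-369 - 1*(-96), 428)/92753 = (75 + 428)/92753 = 503*(1/92753) = 503/92753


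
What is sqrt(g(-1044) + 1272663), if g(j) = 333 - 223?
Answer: sqrt(1272773) ≈ 1128.2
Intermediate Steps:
g(j) = 110
sqrt(g(-1044) + 1272663) = sqrt(110 + 1272663) = sqrt(1272773)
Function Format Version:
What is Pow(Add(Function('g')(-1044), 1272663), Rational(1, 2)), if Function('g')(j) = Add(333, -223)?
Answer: Pow(1272773, Rational(1, 2)) ≈ 1128.2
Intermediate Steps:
Function('g')(j) = 110
Pow(Add(Function('g')(-1044), 1272663), Rational(1, 2)) = Pow(Add(110, 1272663), Rational(1, 2)) = Pow(1272773, Rational(1, 2))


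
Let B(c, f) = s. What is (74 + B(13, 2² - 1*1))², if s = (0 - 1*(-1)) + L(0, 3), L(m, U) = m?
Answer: 5625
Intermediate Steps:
s = 1 (s = (0 - 1*(-1)) + 0 = (0 + 1) + 0 = 1 + 0 = 1)
B(c, f) = 1
(74 + B(13, 2² - 1*1))² = (74 + 1)² = 75² = 5625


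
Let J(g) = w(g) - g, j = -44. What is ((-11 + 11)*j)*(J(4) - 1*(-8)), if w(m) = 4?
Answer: 0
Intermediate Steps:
J(g) = 4 - g
((-11 + 11)*j)*(J(4) - 1*(-8)) = ((-11 + 11)*(-44))*((4 - 1*4) - 1*(-8)) = (0*(-44))*((4 - 4) + 8) = 0*(0 + 8) = 0*8 = 0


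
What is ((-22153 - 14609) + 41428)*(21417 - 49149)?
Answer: -129397512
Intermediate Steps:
((-22153 - 14609) + 41428)*(21417 - 49149) = (-36762 + 41428)*(-27732) = 4666*(-27732) = -129397512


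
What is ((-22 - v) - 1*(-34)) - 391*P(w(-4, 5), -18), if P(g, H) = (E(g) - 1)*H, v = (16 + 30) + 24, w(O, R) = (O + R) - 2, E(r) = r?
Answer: -14134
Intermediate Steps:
w(O, R) = -2 + O + R
v = 70 (v = 46 + 24 = 70)
P(g, H) = H*(-1 + g) (P(g, H) = (g - 1)*H = (-1 + g)*H = H*(-1 + g))
((-22 - v) - 1*(-34)) - 391*P(w(-4, 5), -18) = ((-22 - 1*70) - 1*(-34)) - (-7038)*(-1 + (-2 - 4 + 5)) = ((-22 - 70) + 34) - (-7038)*(-1 - 1) = (-92 + 34) - (-7038)*(-2) = -58 - 391*36 = -58 - 14076 = -14134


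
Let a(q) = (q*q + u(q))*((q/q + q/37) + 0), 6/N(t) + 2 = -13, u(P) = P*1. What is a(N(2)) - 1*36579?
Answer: -169178973/4625 ≈ -36579.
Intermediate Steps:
u(P) = P
N(t) = -2/5 (N(t) = 6/(-2 - 13) = 6/(-15) = 6*(-1/15) = -2/5)
a(q) = (1 + q/37)*(q + q**2) (a(q) = (q*q + q)*((q/q + q/37) + 0) = (q**2 + q)*((1 + q*(1/37)) + 0) = (q + q**2)*((1 + q/37) + 0) = (q + q**2)*(1 + q/37) = (1 + q/37)*(q + q**2))
a(N(2)) - 1*36579 = (1/37)*(-2/5)*(37 + (-2/5)**2 + 38*(-2/5)) - 1*36579 = (1/37)*(-2/5)*(37 + 4/25 - 76/5) - 36579 = (1/37)*(-2/5)*(549/25) - 36579 = -1098/4625 - 36579 = -169178973/4625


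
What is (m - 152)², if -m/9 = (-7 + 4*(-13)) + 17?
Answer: 51076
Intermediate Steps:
m = 378 (m = -9*((-7 + 4*(-13)) + 17) = -9*((-7 - 52) + 17) = -9*(-59 + 17) = -9*(-42) = 378)
(m - 152)² = (378 - 152)² = 226² = 51076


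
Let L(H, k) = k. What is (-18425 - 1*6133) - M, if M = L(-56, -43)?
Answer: -24515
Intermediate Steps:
M = -43
(-18425 - 1*6133) - M = (-18425 - 1*6133) - 1*(-43) = (-18425 - 6133) + 43 = -24558 + 43 = -24515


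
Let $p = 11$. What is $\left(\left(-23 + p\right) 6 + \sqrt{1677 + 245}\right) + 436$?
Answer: $364 + 31 \sqrt{2} \approx 407.84$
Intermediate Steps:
$\left(\left(-23 + p\right) 6 + \sqrt{1677 + 245}\right) + 436 = \left(\left(-23 + 11\right) 6 + \sqrt{1677 + 245}\right) + 436 = \left(\left(-12\right) 6 + \sqrt{1922}\right) + 436 = \left(-72 + 31 \sqrt{2}\right) + 436 = 364 + 31 \sqrt{2}$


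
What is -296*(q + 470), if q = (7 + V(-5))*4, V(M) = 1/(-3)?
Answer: -441040/3 ≈ -1.4701e+5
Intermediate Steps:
V(M) = -⅓
q = 80/3 (q = (7 - ⅓)*4 = (20/3)*4 = 80/3 ≈ 26.667)
-296*(q + 470) = -296*(80/3 + 470) = -296*1490/3 = -441040/3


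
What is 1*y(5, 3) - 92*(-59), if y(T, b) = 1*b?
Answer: 5431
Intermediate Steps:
y(T, b) = b
1*y(5, 3) - 92*(-59) = 1*3 - 92*(-59) = 3 + 5428 = 5431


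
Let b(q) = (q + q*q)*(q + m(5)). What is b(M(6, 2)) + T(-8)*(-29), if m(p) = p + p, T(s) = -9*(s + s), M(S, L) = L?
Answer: -4104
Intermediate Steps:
T(s) = -18*s
m(p) = 2*p
b(q) = (10 + q)*(q + q**2) (b(q) = (q + q*q)*(q + 2*5) = (q + q**2)*(q + 10) = (q + q**2)*(10 + q) = (10 + q)*(q + q**2))
b(M(6, 2)) + T(-8)*(-29) = 2*(10 + 2**2 + 11*2) - 18*(-8)*(-29) = 2*(10 + 4 + 22) + 144*(-29) = 2*36 - 4176 = 72 - 4176 = -4104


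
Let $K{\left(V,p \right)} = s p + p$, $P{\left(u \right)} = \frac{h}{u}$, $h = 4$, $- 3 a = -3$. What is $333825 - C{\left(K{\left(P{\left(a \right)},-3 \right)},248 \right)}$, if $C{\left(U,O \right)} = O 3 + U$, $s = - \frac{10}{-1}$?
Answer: $333114$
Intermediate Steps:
$a = 1$ ($a = \left(- \frac{1}{3}\right) \left(-3\right) = 1$)
$P{\left(u \right)} = \frac{4}{u}$
$s = 10$ ($s = \left(-10\right) \left(-1\right) = 10$)
$K{\left(V,p \right)} = 11 p$ ($K{\left(V,p \right)} = 10 p + p = 11 p$)
$C{\left(U,O \right)} = U + 3 O$ ($C{\left(U,O \right)} = 3 O + U = U + 3 O$)
$333825 - C{\left(K{\left(P{\left(a \right)},-3 \right)},248 \right)} = 333825 - \left(11 \left(-3\right) + 3 \cdot 248\right) = 333825 - \left(-33 + 744\right) = 333825 - 711 = 333114$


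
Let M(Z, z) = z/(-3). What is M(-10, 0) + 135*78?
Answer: 10530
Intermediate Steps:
M(Z, z) = -z/3 (M(Z, z) = z*(-⅓) = -z/3)
M(-10, 0) + 135*78 = -⅓*0 + 135*78 = 0 + 10530 = 10530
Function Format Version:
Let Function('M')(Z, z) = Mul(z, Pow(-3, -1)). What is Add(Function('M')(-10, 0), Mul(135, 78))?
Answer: 10530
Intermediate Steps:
Function('M')(Z, z) = Mul(Rational(-1, 3), z) (Function('M')(Z, z) = Mul(z, Rational(-1, 3)) = Mul(Rational(-1, 3), z))
Add(Function('M')(-10, 0), Mul(135, 78)) = Add(Mul(Rational(-1, 3), 0), Mul(135, 78)) = Add(0, 10530) = 10530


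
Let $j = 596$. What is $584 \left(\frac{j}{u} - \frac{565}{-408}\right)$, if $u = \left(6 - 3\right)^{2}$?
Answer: $\frac{6040823}{153} \approx 39483.0$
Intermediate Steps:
$u = 9$ ($u = 3^{2} = 9$)
$584 \left(\frac{j}{u} - \frac{565}{-408}\right) = 584 \left(\frac{596}{9} - \frac{565}{-408}\right) = 584 \left(596 \cdot \frac{1}{9} - - \frac{565}{408}\right) = 584 \left(\frac{596}{9} + \frac{565}{408}\right) = 584 \cdot \frac{82751}{1224} = \frac{6040823}{153}$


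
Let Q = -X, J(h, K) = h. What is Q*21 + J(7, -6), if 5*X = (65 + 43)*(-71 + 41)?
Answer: 13615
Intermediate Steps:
X = -648 (X = ((65 + 43)*(-71 + 41))/5 = (108*(-30))/5 = (1/5)*(-3240) = -648)
Q = 648 (Q = -1*(-648) = 648)
Q*21 + J(7, -6) = 648*21 + 7 = 13608 + 7 = 13615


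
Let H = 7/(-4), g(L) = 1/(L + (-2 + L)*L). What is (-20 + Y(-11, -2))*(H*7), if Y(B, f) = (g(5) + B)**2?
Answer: -1958089/1600 ≈ -1223.8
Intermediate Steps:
g(L) = 1/(L + L*(-2 + L))
H = -7/4 (H = 7*(-1/4) = -7/4 ≈ -1.7500)
Y(B, f) = (1/20 + B)**2 (Y(B, f) = (1/(5*(-1 + 5)) + B)**2 = ((1/5)/4 + B)**2 = ((1/5)*(1/4) + B)**2 = (1/20 + B)**2)
(-20 + Y(-11, -2))*(H*7) = (-20 + (1 + 20*(-11))**2/400)*(-7/4*7) = (-20 + (1 - 220)**2/400)*(-49/4) = (-20 + (1/400)*(-219)**2)*(-49/4) = (-20 + (1/400)*47961)*(-49/4) = (-20 + 47961/400)*(-49/4) = (39961/400)*(-49/4) = -1958089/1600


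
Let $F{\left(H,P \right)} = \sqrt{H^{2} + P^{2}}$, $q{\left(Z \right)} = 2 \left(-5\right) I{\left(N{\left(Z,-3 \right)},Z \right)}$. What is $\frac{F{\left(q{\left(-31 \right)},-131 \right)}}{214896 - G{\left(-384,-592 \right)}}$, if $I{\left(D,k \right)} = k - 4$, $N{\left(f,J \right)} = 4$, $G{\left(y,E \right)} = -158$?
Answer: $\frac{\sqrt{139661}}{215054} \approx 0.0017378$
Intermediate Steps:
$I{\left(D,k \right)} = -4 + k$
$q{\left(Z \right)} = 40 - 10 Z$ ($q{\left(Z \right)} = 2 \left(-5\right) \left(-4 + Z\right) = - 10 \left(-4 + Z\right) = 40 - 10 Z$)
$\frac{F{\left(q{\left(-31 \right)},-131 \right)}}{214896 - G{\left(-384,-592 \right)}} = \frac{\sqrt{\left(40 - -310\right)^{2} + \left(-131\right)^{2}}}{214896 - -158} = \frac{\sqrt{\left(40 + 310\right)^{2} + 17161}}{214896 + 158} = \frac{\sqrt{350^{2} + 17161}}{215054} = \sqrt{122500 + 17161} \cdot \frac{1}{215054} = \sqrt{139661} \cdot \frac{1}{215054} = \frac{\sqrt{139661}}{215054}$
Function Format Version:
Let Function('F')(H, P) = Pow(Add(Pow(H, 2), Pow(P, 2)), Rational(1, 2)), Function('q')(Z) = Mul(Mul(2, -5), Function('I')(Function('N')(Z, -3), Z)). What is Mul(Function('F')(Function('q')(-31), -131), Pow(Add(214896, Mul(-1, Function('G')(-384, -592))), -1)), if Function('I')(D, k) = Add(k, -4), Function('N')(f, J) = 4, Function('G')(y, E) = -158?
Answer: Mul(Rational(1, 215054), Pow(139661, Rational(1, 2))) ≈ 0.0017378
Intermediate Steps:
Function('I')(D, k) = Add(-4, k)
Function('q')(Z) = Add(40, Mul(-10, Z)) (Function('q')(Z) = Mul(Mul(2, -5), Add(-4, Z)) = Mul(-10, Add(-4, Z)) = Add(40, Mul(-10, Z)))
Mul(Function('F')(Function('q')(-31), -131), Pow(Add(214896, Mul(-1, Function('G')(-384, -592))), -1)) = Mul(Pow(Add(Pow(Add(40, Mul(-10, -31)), 2), Pow(-131, 2)), Rational(1, 2)), Pow(Add(214896, Mul(-1, -158)), -1)) = Mul(Pow(Add(Pow(Add(40, 310), 2), 17161), Rational(1, 2)), Pow(Add(214896, 158), -1)) = Mul(Pow(Add(Pow(350, 2), 17161), Rational(1, 2)), Pow(215054, -1)) = Mul(Pow(Add(122500, 17161), Rational(1, 2)), Rational(1, 215054)) = Mul(Pow(139661, Rational(1, 2)), Rational(1, 215054)) = Mul(Rational(1, 215054), Pow(139661, Rational(1, 2)))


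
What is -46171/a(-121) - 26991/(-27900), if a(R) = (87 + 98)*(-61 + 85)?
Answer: -6490727/688200 ≈ -9.4315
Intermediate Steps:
a(R) = 4440 (a(R) = 185*24 = 4440)
-46171/a(-121) - 26991/(-27900) = -46171/4440 - 26991/(-27900) = -46171*1/4440 - 26991*(-1/27900) = -46171/4440 + 2999/3100 = -6490727/688200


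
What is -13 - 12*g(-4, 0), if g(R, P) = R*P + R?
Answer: 35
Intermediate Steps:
g(R, P) = R + P*R (g(R, P) = P*R + R = R + P*R)
-13 - 12*g(-4, 0) = -13 - (-48)*(1 + 0) = -13 - (-48) = -13 - 12*(-4) = -13 + 48 = 35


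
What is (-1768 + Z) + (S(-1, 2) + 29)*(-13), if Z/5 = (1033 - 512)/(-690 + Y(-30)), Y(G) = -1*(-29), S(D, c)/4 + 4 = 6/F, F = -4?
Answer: -1231404/661 ≈ -1862.9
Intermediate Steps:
S(D, c) = -22 (S(D, c) = -16 + 4*(6/(-4)) = -16 + 4*(6*(-¼)) = -16 + 4*(-3/2) = -16 - 6 = -22)
Y(G) = 29
Z = -2605/661 (Z = 5*((1033 - 512)/(-690 + 29)) = 5*(521/(-661)) = 5*(521*(-1/661)) = 5*(-521/661) = -2605/661 ≈ -3.9410)
(-1768 + Z) + (S(-1, 2) + 29)*(-13) = (-1768 - 2605/661) + (-22 + 29)*(-13) = -1171253/661 + 7*(-13) = -1171253/661 - 91 = -1231404/661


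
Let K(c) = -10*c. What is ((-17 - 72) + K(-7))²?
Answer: 361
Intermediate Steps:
((-17 - 72) + K(-7))² = ((-17 - 72) - 10*(-7))² = (-89 + 70)² = (-19)² = 361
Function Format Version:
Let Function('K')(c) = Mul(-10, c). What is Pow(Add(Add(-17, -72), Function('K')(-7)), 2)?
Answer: 361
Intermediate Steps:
Pow(Add(Add(-17, -72), Function('K')(-7)), 2) = Pow(Add(Add(-17, -72), Mul(-10, -7)), 2) = Pow(Add(-89, 70), 2) = Pow(-19, 2) = 361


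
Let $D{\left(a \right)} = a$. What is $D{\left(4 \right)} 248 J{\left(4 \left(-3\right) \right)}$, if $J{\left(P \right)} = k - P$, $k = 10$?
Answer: $21824$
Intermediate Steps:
$J{\left(P \right)} = 10 - P$
$D{\left(4 \right)} 248 J{\left(4 \left(-3\right) \right)} = 4 \cdot 248 \left(10 - 4 \left(-3\right)\right) = 992 \left(10 - -12\right) = 992 \left(10 + 12\right) = 992 \cdot 22 = 21824$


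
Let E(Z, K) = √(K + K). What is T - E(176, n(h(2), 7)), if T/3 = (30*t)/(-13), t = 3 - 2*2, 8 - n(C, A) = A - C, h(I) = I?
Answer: 90/13 - √6 ≈ 4.4736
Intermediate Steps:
n(C, A) = 8 + C - A (n(C, A) = 8 - (A - C) = 8 + (C - A) = 8 + C - A)
t = -1 (t = 3 - 4 = -1)
E(Z, K) = √2*√K (E(Z, K) = √(2*K) = √2*√K)
T = 90/13 (T = 3*((30*(-1))/(-13)) = 3*(-30*(-1/13)) = 3*(30/13) = 90/13 ≈ 6.9231)
T - E(176, n(h(2), 7)) = 90/13 - √2*√(8 + 2 - 1*7) = 90/13 - √2*√(8 + 2 - 7) = 90/13 - √2*√3 = 90/13 - √6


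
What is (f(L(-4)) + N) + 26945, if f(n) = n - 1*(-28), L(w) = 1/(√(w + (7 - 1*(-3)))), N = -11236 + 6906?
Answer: 22643 + √6/6 ≈ 22643.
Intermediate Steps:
N = -4330
L(w) = (10 + w)^(-½) (L(w) = 1/(√(w + (7 + 3))) = 1/(√(w + 10)) = 1/(√(10 + w)) = (10 + w)^(-½))
f(n) = 28 + n (f(n) = n + 28 = 28 + n)
(f(L(-4)) + N) + 26945 = ((28 + (10 - 4)^(-½)) - 4330) + 26945 = ((28 + 6^(-½)) - 4330) + 26945 = ((28 + √6/6) - 4330) + 26945 = (-4302 + √6/6) + 26945 = 22643 + √6/6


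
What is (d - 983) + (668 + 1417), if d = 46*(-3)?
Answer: 964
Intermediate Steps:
d = -138
(d - 983) + (668 + 1417) = (-138 - 983) + (668 + 1417) = -1121 + 2085 = 964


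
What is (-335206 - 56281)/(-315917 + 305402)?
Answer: 391487/10515 ≈ 37.231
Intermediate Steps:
(-335206 - 56281)/(-315917 + 305402) = -391487/(-10515) = -391487*(-1/10515) = 391487/10515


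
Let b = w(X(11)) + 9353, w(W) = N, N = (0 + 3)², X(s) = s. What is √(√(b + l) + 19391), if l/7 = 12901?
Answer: √(19391 + √99669) ≈ 140.38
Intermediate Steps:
l = 90307 (l = 7*12901 = 90307)
N = 9 (N = 3² = 9)
w(W) = 9
b = 9362 (b = 9 + 9353 = 9362)
√(√(b + l) + 19391) = √(√(9362 + 90307) + 19391) = √(√99669 + 19391) = √(19391 + √99669)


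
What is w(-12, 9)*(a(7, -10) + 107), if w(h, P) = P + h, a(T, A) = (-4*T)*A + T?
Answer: -1182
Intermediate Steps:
a(T, A) = T - 4*A*T (a(T, A) = -4*A*T + T = T - 4*A*T)
w(-12, 9)*(a(7, -10) + 107) = (9 - 12)*(7*(1 - 4*(-10)) + 107) = -3*(7*(1 + 40) + 107) = -3*(7*41 + 107) = -3*(287 + 107) = -3*394 = -1182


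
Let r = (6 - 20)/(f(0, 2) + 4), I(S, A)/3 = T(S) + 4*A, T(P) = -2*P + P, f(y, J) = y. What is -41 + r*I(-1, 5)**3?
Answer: -1750411/2 ≈ -8.7521e+5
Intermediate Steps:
T(P) = -P
I(S, A) = -3*S + 12*A (I(S, A) = 3*(-S + 4*A) = -3*S + 12*A)
r = -7/2 (r = (6 - 20)/(0 + 4) = -14/4 = -14*1/4 = -7/2 ≈ -3.5000)
-41 + r*I(-1, 5)**3 = -41 - 7*(-3*(-1) + 12*5)**3/2 = -41 - 7*(3 + 60)**3/2 = -41 - 7/2*63**3 = -41 - 7/2*250047 = -41 - 1750329/2 = -1750411/2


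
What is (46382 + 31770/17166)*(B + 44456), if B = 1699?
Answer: 6124962212535/2861 ≈ 2.1408e+9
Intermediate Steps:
(46382 + 31770/17166)*(B + 44456) = (46382 + 31770/17166)*(1699 + 44456) = (46382 + 31770*(1/17166))*46155 = (46382 + 5295/2861)*46155 = (132704197/2861)*46155 = 6124962212535/2861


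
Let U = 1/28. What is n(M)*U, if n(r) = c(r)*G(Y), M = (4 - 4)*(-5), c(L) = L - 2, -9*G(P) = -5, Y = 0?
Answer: -5/126 ≈ -0.039683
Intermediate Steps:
G(P) = 5/9 (G(P) = -⅑*(-5) = 5/9)
c(L) = -2 + L
M = 0 (M = 0*(-5) = 0)
n(r) = -10/9 + 5*r/9 (n(r) = (-2 + r)*(5/9) = -10/9 + 5*r/9)
U = 1/28 ≈ 0.035714
n(M)*U = (-10/9 + (5/9)*0)*(1/28) = (-10/9 + 0)*(1/28) = -10/9*1/28 = -5/126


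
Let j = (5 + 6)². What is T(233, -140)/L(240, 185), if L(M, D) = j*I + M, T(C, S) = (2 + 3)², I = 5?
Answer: 5/169 ≈ 0.029586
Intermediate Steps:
T(C, S) = 25 (T(C, S) = 5² = 25)
j = 121 (j = 11² = 121)
L(M, D) = 605 + M (L(M, D) = 121*5 + M = 605 + M)
T(233, -140)/L(240, 185) = 25/(605 + 240) = 25/845 = 25*(1/845) = 5/169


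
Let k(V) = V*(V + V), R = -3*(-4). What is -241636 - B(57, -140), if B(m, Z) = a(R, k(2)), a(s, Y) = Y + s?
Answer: -241656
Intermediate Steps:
R = 12
k(V) = 2*V² (k(V) = V*(2*V) = 2*V²)
B(m, Z) = 20 (B(m, Z) = 2*2² + 12 = 2*4 + 12 = 8 + 12 = 20)
-241636 - B(57, -140) = -241636 - 1*20 = -241636 - 20 = -241656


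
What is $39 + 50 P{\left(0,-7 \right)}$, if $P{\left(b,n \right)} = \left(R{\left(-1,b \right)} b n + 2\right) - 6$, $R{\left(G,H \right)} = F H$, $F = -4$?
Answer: $-161$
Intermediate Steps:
$R{\left(G,H \right)} = - 4 H$
$P{\left(b,n \right)} = -4 - 4 n b^{2}$ ($P{\left(b,n \right)} = \left(- 4 b b n + 2\right) - 6 = \left(- 4 b^{2} n + 2\right) - 6 = \left(- 4 n b^{2} + 2\right) - 6 = \left(2 - 4 n b^{2}\right) - 6 = -4 - 4 n b^{2}$)
$39 + 50 P{\left(0,-7 \right)} = 39 + 50 \left(-4 - - 28 \cdot 0^{2}\right) = 39 + 50 \left(-4 - \left(-28\right) 0\right) = 39 + 50 \left(-4 + 0\right) = 39 + 50 \left(-4\right) = 39 - 200 = -161$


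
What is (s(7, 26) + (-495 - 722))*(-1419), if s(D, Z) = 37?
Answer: 1674420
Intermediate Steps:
(s(7, 26) + (-495 - 722))*(-1419) = (37 + (-495 - 722))*(-1419) = (37 - 1217)*(-1419) = -1180*(-1419) = 1674420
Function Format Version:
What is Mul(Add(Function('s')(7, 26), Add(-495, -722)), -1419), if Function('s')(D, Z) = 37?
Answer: 1674420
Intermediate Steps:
Mul(Add(Function('s')(7, 26), Add(-495, -722)), -1419) = Mul(Add(37, Add(-495, -722)), -1419) = Mul(Add(37, -1217), -1419) = Mul(-1180, -1419) = 1674420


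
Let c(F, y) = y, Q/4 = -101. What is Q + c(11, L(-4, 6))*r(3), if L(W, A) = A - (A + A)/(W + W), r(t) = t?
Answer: -763/2 ≈ -381.50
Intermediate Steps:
Q = -404 (Q = 4*(-101) = -404)
L(W, A) = A - A/W (L(W, A) = A - 2*A/(2*W) = A - 2*A*1/(2*W) = A - A/W)
Q + c(11, L(-4, 6))*r(3) = -404 + (6 - 1*6/(-4))*3 = -404 + (6 - 1*6*(-1/4))*3 = -404 + (6 + 3/2)*3 = -404 + (15/2)*3 = -404 + 45/2 = -763/2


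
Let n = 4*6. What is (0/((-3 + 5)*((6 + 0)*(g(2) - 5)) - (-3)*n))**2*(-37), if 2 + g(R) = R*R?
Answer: 0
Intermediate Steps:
n = 24
g(R) = -2 + R**2 (g(R) = -2 + R*R = -2 + R**2)
(0/((-3 + 5)*((6 + 0)*(g(2) - 5)) - (-3)*n))**2*(-37) = (0/((-3 + 5)*((6 + 0)*((-2 + 2**2) - 5)) - (-3)*24))**2*(-37) = (0/(2*(6*((-2 + 4) - 5)) - 1*(-72)))**2*(-37) = (0/(2*(6*(2 - 5)) + 72))**2*(-37) = (0/(2*(6*(-3)) + 72))**2*(-37) = (0/(2*(-18) + 72))**2*(-37) = (0/(-36 + 72))**2*(-37) = (0/36)**2*(-37) = (0*(1/36))**2*(-37) = 0**2*(-37) = 0*(-37) = 0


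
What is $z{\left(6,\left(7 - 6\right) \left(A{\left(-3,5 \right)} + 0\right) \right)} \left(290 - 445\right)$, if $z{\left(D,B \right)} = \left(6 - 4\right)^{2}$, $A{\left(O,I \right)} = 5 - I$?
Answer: $-620$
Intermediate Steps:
$z{\left(D,B \right)} = 4$ ($z{\left(D,B \right)} = 2^{2} = 4$)
$z{\left(6,\left(7 - 6\right) \left(A{\left(-3,5 \right)} + 0\right) \right)} \left(290 - 445\right) = 4 \left(290 - 445\right) = 4 \left(-155\right) = -620$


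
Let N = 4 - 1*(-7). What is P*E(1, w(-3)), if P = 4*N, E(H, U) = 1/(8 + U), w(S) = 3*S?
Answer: -44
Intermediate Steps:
N = 11 (N = 4 + 7 = 11)
P = 44 (P = 4*11 = 44)
P*E(1, w(-3)) = 44/(8 + 3*(-3)) = 44/(8 - 9) = 44/(-1) = 44*(-1) = -44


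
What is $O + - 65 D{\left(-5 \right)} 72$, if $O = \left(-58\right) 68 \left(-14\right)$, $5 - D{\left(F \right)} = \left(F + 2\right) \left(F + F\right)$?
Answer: $172216$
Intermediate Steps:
$D{\left(F \right)} = 5 - 2 F \left(2 + F\right)$ ($D{\left(F \right)} = 5 - \left(F + 2\right) \left(F + F\right) = 5 - \left(2 + F\right) 2 F = 5 - 2 F \left(2 + F\right)$)
$O = 55216$ ($O = \left(-3944\right) \left(-14\right) = 55216$)
$O + - 65 D{\left(-5 \right)} 72 = 55216 + - 65 \left(5 - -20 - 2 \left(-5\right)^{2}\right) 72 = 55216 + - 65 \left(5 + 20 - 50\right) 72 = 55216 + \left(-65\right) \left(-25\right) 72 = 55216 + 1625 \cdot 72 = 55216 + 117000 = 172216$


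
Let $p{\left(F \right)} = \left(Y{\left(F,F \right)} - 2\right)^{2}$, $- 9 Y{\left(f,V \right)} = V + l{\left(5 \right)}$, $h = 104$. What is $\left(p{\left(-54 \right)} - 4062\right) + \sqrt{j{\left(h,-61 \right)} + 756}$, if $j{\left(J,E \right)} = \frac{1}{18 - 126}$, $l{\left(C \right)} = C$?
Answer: $- \frac{328061}{81} + \frac{\sqrt{244941}}{18} \approx -4022.6$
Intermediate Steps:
$j{\left(J,E \right)} = - \frac{1}{108}$ ($j{\left(J,E \right)} = \frac{1}{-108} = - \frac{1}{108}$)
$Y{\left(f,V \right)} = - \frac{5}{9} - \frac{V}{9}$ ($Y{\left(f,V \right)} = - \frac{V + 5}{9} = - \frac{5 + V}{9} = - \frac{5}{9} - \frac{V}{9}$)
$p{\left(F \right)} = \left(- \frac{23}{9} - \frac{F}{9}\right)^{2}$ ($p{\left(F \right)} = \left(\left(- \frac{5}{9} - \frac{F}{9}\right) - 2\right)^{2} = \left(- \frac{23}{9} - \frac{F}{9}\right)^{2}$)
$\left(p{\left(-54 \right)} - 4062\right) + \sqrt{j{\left(h,-61 \right)} + 756} = \left(\frac{\left(23 - 54\right)^{2}}{81} - 4062\right) + \sqrt{- \frac{1}{108} + 756} = \left(\frac{\left(-31\right)^{2}}{81} - 4062\right) + \sqrt{\frac{81647}{108}} = \left(\frac{1}{81} \cdot 961 - 4062\right) + \frac{\sqrt{244941}}{18} = \left(\frac{961}{81} - 4062\right) + \frac{\sqrt{244941}}{18} = - \frac{328061}{81} + \frac{\sqrt{244941}}{18}$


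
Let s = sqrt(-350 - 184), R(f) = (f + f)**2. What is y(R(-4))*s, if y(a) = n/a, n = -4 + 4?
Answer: 0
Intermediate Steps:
R(f) = 4*f**2 (R(f) = (2*f)**2 = 4*f**2)
n = 0
s = I*sqrt(534) (s = sqrt(-534) = I*sqrt(534) ≈ 23.108*I)
y(a) = 0 (y(a) = 0/a = 0)
y(R(-4))*s = 0*(I*sqrt(534)) = 0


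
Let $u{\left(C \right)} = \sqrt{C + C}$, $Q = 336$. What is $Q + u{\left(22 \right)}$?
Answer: $336 + 2 \sqrt{11} \approx 342.63$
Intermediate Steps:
$u{\left(C \right)} = \sqrt{2} \sqrt{C}$ ($u{\left(C \right)} = \sqrt{2 C} = \sqrt{2} \sqrt{C}$)
$Q + u{\left(22 \right)} = 336 + \sqrt{2} \sqrt{22} = 336 + 2 \sqrt{11}$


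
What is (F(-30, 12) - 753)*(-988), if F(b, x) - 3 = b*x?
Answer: 1096680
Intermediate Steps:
F(b, x) = 3 + b*x
(F(-30, 12) - 753)*(-988) = ((3 - 30*12) - 753)*(-988) = ((3 - 360) - 753)*(-988) = (-357 - 753)*(-988) = -1110*(-988) = 1096680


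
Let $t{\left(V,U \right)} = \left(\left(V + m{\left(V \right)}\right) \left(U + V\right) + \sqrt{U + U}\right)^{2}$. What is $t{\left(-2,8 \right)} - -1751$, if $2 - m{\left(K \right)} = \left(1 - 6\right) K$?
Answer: $4887$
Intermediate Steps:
$m{\left(K \right)} = 2 + 5 K$ ($m{\left(K \right)} = 2 - \left(1 - 6\right) K = 2 - - 5 K = 2 + 5 K$)
$t{\left(V,U \right)} = \left(\sqrt{2} \sqrt{U} + \left(2 + 6 V\right) \left(U + V\right)\right)^{2}$ ($t{\left(V,U \right)} = \left(\left(V + \left(2 + 5 V\right)\right) \left(U + V\right) + \sqrt{U + U}\right)^{2} = \left(\left(2 + 6 V\right) \left(U + V\right) + \sqrt{2 U}\right)^{2} = \left(\left(2 + 6 V\right) \left(U + V\right) + \sqrt{2} \sqrt{U}\right)^{2} = \left(\sqrt{2} \sqrt{U} + \left(2 + 6 V\right) \left(U + V\right)\right)^{2}$)
$t{\left(-2,8 \right)} - -1751 = \left(2 \cdot 8 + 2 \left(-2\right) + 6 \left(-2\right)^{2} + \sqrt{2} \sqrt{8} + 6 \cdot 8 \left(-2\right)\right)^{2} - -1751 = \left(16 - 4 + 6 \cdot 4 + \sqrt{2} \cdot 2 \sqrt{2} - 96\right)^{2} + 1751 = \left(16 - 4 + 24 + 4 - 96\right)^{2} + 1751 = \left(-56\right)^{2} + 1751 = 3136 + 1751 = 4887$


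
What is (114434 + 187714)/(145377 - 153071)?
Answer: -151074/3847 ≈ -39.271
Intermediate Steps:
(114434 + 187714)/(145377 - 153071) = 302148/(-7694) = 302148*(-1/7694) = -151074/3847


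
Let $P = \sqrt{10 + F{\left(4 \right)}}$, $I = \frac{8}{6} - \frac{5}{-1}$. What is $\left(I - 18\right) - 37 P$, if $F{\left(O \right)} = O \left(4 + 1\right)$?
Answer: $- \frac{35}{3} - 37 \sqrt{30} \approx -214.32$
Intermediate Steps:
$I = \frac{19}{3}$ ($I = 8 \cdot \frac{1}{6} - -5 = \frac{4}{3} + 5 = \frac{19}{3} \approx 6.3333$)
$F{\left(O \right)} = 5 O$ ($F{\left(O \right)} = O 5 = 5 O$)
$P = \sqrt{30}$ ($P = \sqrt{10 + 5 \cdot 4} = \sqrt{10 + 20} = \sqrt{30} \approx 5.4772$)
$\left(I - 18\right) - 37 P = \left(\frac{19}{3} - 18\right) - 37 \sqrt{30} = - \frac{35}{3} - 37 \sqrt{30}$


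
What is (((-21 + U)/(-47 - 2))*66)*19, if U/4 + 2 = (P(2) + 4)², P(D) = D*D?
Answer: -284658/49 ≈ -5809.3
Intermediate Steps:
P(D) = D²
U = 248 (U = -8 + 4*(2² + 4)² = -8 + 4*(4 + 4)² = -8 + 4*8² = -8 + 4*64 = -8 + 256 = 248)
(((-21 + U)/(-47 - 2))*66)*19 = (((-21 + 248)/(-47 - 2))*66)*19 = ((227/(-49))*66)*19 = ((227*(-1/49))*66)*19 = -227/49*66*19 = -14982/49*19 = -284658/49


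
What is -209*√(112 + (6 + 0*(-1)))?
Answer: -209*√118 ≈ -2270.3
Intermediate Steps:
-209*√(112 + (6 + 0*(-1))) = -209*√(112 + (6 + 0)) = -209*√(112 + 6) = -209*√118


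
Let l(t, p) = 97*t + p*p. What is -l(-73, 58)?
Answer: 3717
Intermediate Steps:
l(t, p) = p**2 + 97*t (l(t, p) = 97*t + p**2 = p**2 + 97*t)
-l(-73, 58) = -(58**2 + 97*(-73)) = -(3364 - 7081) = -1*(-3717) = 3717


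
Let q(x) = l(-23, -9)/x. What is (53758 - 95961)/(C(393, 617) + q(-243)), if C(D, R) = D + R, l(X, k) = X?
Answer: -10255329/245453 ≈ -41.781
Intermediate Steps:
q(x) = -23/x
(53758 - 95961)/(C(393, 617) + q(-243)) = (53758 - 95961)/((393 + 617) - 23/(-243)) = -42203/(1010 - 23*(-1/243)) = -42203/(1010 + 23/243) = -42203/245453/243 = -42203*243/245453 = -10255329/245453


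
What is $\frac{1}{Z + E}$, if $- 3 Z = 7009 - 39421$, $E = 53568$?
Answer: $\frac{1}{64372} \approx 1.5535 \cdot 10^{-5}$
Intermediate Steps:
$Z = 10804$ ($Z = - \frac{7009 - 39421}{3} = \left(- \frac{1}{3}\right) \left(-32412\right) = 10804$)
$\frac{1}{Z + E} = \frac{1}{10804 + 53568} = \frac{1}{64372}$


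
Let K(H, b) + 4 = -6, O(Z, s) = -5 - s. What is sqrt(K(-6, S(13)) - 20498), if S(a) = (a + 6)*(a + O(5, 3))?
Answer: 2*I*sqrt(5127) ≈ 143.21*I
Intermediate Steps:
S(a) = (-8 + a)*(6 + a) (S(a) = (a + 6)*(a + (-5 - 1*3)) = (6 + a)*(a + (-5 - 3)) = (6 + a)*(a - 8) = (6 + a)*(-8 + a) = (-8 + a)*(6 + a))
K(H, b) = -10 (K(H, b) = -4 - 6 = -10)
sqrt(K(-6, S(13)) - 20498) = sqrt(-10 - 20498) = sqrt(-20508) = 2*I*sqrt(5127)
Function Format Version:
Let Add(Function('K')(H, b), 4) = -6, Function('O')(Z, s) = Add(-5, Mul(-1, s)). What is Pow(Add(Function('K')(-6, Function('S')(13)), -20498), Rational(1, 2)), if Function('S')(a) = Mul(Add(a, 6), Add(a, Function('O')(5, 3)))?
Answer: Mul(2, I, Pow(5127, Rational(1, 2))) ≈ Mul(143.21, I)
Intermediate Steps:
Function('S')(a) = Mul(Add(-8, a), Add(6, a)) (Function('S')(a) = Mul(Add(a, 6), Add(a, Add(-5, Mul(-1, 3)))) = Mul(Add(6, a), Add(a, Add(-5, -3))) = Mul(Add(6, a), Add(a, -8)) = Mul(Add(6, a), Add(-8, a)) = Mul(Add(-8, a), Add(6, a)))
Function('K')(H, b) = -10 (Function('K')(H, b) = Add(-4, -6) = -10)
Pow(Add(Function('K')(-6, Function('S')(13)), -20498), Rational(1, 2)) = Pow(Add(-10, -20498), Rational(1, 2)) = Pow(-20508, Rational(1, 2)) = Mul(2, I, Pow(5127, Rational(1, 2)))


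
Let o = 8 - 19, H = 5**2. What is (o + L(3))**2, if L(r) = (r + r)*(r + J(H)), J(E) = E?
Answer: 24649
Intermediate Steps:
H = 25
L(r) = 2*r*(25 + r) (L(r) = (r + r)*(r + 25) = (2*r)*(25 + r) = 2*r*(25 + r))
o = -11
(o + L(3))**2 = (-11 + 2*3*(25 + 3))**2 = (-11 + 2*3*28)**2 = (-11 + 168)**2 = 157**2 = 24649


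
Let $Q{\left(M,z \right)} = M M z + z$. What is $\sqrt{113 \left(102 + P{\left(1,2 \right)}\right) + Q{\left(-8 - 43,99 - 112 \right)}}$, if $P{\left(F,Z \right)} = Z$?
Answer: $i \sqrt{22074} \approx 148.57 i$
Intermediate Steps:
$Q{\left(M,z \right)} = z + z M^{2}$ ($Q{\left(M,z \right)} = M^{2} z + z = z M^{2} + z = z + z M^{2}$)
$\sqrt{113 \left(102 + P{\left(1,2 \right)}\right) + Q{\left(-8 - 43,99 - 112 \right)}} = \sqrt{113 \left(102 + 2\right) + \left(99 - 112\right) \left(1 + \left(-8 - 43\right)^{2}\right)} = \sqrt{113 \cdot 104 - 13 \left(1 + \left(-8 - 43\right)^{2}\right)} = \sqrt{11752 - 13 \left(1 + \left(-51\right)^{2}\right)} = \sqrt{11752 - 13 \left(1 + 2601\right)} = \sqrt{11752 - 33826} = \sqrt{-22074} = i \sqrt{22074}$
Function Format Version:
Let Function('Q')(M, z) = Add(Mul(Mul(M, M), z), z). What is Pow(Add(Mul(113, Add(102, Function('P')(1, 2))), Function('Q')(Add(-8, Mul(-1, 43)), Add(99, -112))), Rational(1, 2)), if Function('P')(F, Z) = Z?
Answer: Mul(I, Pow(22074, Rational(1, 2))) ≈ Mul(148.57, I)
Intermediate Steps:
Function('Q')(M, z) = Add(z, Mul(z, Pow(M, 2))) (Function('Q')(M, z) = Add(Mul(Pow(M, 2), z), z) = Add(Mul(z, Pow(M, 2)), z) = Add(z, Mul(z, Pow(M, 2))))
Pow(Add(Mul(113, Add(102, Function('P')(1, 2))), Function('Q')(Add(-8, Mul(-1, 43)), Add(99, -112))), Rational(1, 2)) = Pow(Add(Mul(113, Add(102, 2)), Mul(Add(99, -112), Add(1, Pow(Add(-8, Mul(-1, 43)), 2)))), Rational(1, 2)) = Pow(Add(Mul(113, 104), Mul(-13, Add(1, Pow(Add(-8, -43), 2)))), Rational(1, 2)) = Pow(Add(11752, Mul(-13, Add(1, Pow(-51, 2)))), Rational(1, 2)) = Pow(Add(11752, Mul(-13, Add(1, 2601))), Rational(1, 2)) = Pow(Add(11752, Mul(-13, 2602)), Rational(1, 2)) = Pow(Add(11752, -33826), Rational(1, 2)) = Pow(-22074, Rational(1, 2)) = Mul(I, Pow(22074, Rational(1, 2)))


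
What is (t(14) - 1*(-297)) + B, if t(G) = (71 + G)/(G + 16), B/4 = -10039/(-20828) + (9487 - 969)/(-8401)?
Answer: 78137017003/262464042 ≈ 297.71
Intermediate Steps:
B = -93075265/43744007 (B = 4*(-10039/(-20828) + (9487 - 969)/(-8401)) = 4*(-10039*(-1/20828) + 8518*(-1/8401)) = 4*(10039/20828 - 8518/8401) = 4*(-93075265/174976028) = -93075265/43744007 ≈ -2.1277)
t(G) = (71 + G)/(16 + G)
(t(14) - 1*(-297)) + B = ((71 + 14)/(16 + 14) - 1*(-297)) - 93075265/43744007 = (85/30 + 297) - 93075265/43744007 = ((1/30)*85 + 297) - 93075265/43744007 = (17/6 + 297) - 93075265/43744007 = 1799/6 - 93075265/43744007 = 78137017003/262464042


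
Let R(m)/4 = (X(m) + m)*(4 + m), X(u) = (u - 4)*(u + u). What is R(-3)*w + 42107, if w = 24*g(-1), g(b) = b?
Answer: 38363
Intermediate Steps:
X(u) = 2*u*(-4 + u) (X(u) = (-4 + u)*(2*u) = 2*u*(-4 + u))
R(m) = 4*(4 + m)*(m + 2*m*(-4 + m)) (R(m) = 4*((2*m*(-4 + m) + m)*(4 + m)) = 4*((m + 2*m*(-4 + m))*(4 + m)) = 4*((4 + m)*(m + 2*m*(-4 + m))) = 4*(4 + m)*(m + 2*m*(-4 + m)))
w = -24 (w = 24*(-1) = -24)
R(-3)*w + 42107 = (4*(-3)*(-28 - 3 + 2*(-3)²))*(-24) + 42107 = (4*(-3)*(-28 - 3 + 2*9))*(-24) + 42107 = (4*(-3)*(-28 - 3 + 18))*(-24) + 42107 = (4*(-3)*(-13))*(-24) + 42107 = 156*(-24) + 42107 = -3744 + 42107 = 38363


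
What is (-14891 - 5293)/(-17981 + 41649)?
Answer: -5046/5917 ≈ -0.85280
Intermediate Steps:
(-14891 - 5293)/(-17981 + 41649) = -20184/23668 = -20184*1/23668 = -5046/5917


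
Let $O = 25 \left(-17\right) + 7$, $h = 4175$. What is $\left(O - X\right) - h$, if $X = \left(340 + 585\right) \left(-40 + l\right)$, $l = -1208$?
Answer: $1149807$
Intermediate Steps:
$X = -1154400$ ($X = \left(340 + 585\right) \left(-40 - 1208\right) = 925 \left(-1248\right) = -1154400$)
$O = -418$ ($O = -425 + 7 = -418$)
$\left(O - X\right) - h = \left(-418 - -1154400\right) - 4175 = \left(-418 + 1154400\right) - 4175 = 1153982 - 4175 = 1149807$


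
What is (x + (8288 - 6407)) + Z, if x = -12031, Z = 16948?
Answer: 6798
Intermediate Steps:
(x + (8288 - 6407)) + Z = (-12031 + (8288 - 6407)) + 16948 = (-12031 + 1881) + 16948 = -10150 + 16948 = 6798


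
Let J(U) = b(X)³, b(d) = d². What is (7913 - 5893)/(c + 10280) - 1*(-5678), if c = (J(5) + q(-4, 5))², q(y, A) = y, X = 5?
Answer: 1385579181458/244025921 ≈ 5678.0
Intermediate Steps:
J(U) = 15625 (J(U) = (5²)³ = 25³ = 15625)
c = 244015641 (c = (15625 - 4)² = 15621² = 244015641)
(7913 - 5893)/(c + 10280) - 1*(-5678) = (7913 - 5893)/(244015641 + 10280) - 1*(-5678) = 2020/244025921 + 5678 = 1385579181458/244025921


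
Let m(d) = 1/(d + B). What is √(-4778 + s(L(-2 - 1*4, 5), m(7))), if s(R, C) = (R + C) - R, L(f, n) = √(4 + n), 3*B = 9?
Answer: I*√477790/10 ≈ 69.122*I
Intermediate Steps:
B = 3 (B = (⅓)*9 = 3)
m(d) = 1/(3 + d) (m(d) = 1/(d + 3) = 1/(3 + d))
s(R, C) = C (s(R, C) = (C + R) - R = C)
√(-4778 + s(L(-2 - 1*4, 5), m(7))) = √(-4778 + 1/(3 + 7)) = √(-4778 + 1/10) = √(-4778 + ⅒) = √(-47779/10) = I*√477790/10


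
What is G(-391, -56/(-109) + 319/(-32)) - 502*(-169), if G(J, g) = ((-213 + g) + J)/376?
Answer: 111261879213/1311488 ≈ 84836.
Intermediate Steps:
G(J, g) = -213/376 + J/376 + g/376 (G(J, g) = (-213 + J + g)*(1/376) = -213/376 + J/376 + g/376)
G(-391, -56/(-109) + 319/(-32)) - 502*(-169) = (-213/376 + (1/376)*(-391) + (-56/(-109) + 319/(-32))/376) - 502*(-169) = (-213/376 - 391/376 + (-56*(-1/109) + 319*(-1/32))/376) - 1*(-84838) = (-213/376 - 391/376 + (56/109 - 319/32)/376) + 84838 = (-213/376 - 391/376 + (1/376)*(-32979/3488)) + 84838 = (-213/376 - 391/376 - 32979/1311488) + 84838 = -2139731/1311488 + 84838 = 111261879213/1311488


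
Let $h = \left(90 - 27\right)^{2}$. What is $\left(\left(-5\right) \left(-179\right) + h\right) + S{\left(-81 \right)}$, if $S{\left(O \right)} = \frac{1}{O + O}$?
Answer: $\frac{787967}{162} \approx 4864.0$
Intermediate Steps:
$S{\left(O \right)} = \frac{1}{2 O}$
$h = 3969$ ($h = 63^{2} = 3969$)
$\left(\left(-5\right) \left(-179\right) + h\right) + S{\left(-81 \right)} = \left(\left(-5\right) \left(-179\right) + 3969\right) + \frac{1}{2 \left(-81\right)} = \left(895 + 3969\right) + \frac{1}{2} \left(- \frac{1}{81}\right) = 4864 - \frac{1}{162} = \frac{787967}{162}$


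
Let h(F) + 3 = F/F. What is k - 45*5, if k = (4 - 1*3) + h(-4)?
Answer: -226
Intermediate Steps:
h(F) = -2 (h(F) = -3 + F/F = -3 + 1 = -2)
k = -1 (k = (4 - 1*3) - 2 = (4 - 3) - 2 = 1 - 2 = -1)
k - 45*5 = -1 - 45*5 = -1 - 225 = -226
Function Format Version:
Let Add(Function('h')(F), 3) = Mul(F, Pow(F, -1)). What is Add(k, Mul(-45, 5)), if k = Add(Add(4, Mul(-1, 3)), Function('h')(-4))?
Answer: -226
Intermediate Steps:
Function('h')(F) = -2 (Function('h')(F) = Add(-3, Mul(F, Pow(F, -1))) = Add(-3, 1) = -2)
k = -1 (k = Add(Add(4, Mul(-1, 3)), -2) = Add(Add(4, -3), -2) = Add(1, -2) = -1)
Add(k, Mul(-45, 5)) = Add(-1, Mul(-45, 5)) = Add(-1, -225) = -226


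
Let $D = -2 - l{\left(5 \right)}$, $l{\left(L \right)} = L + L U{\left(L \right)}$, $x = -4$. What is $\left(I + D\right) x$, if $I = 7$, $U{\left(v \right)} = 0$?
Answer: $0$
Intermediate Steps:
$l{\left(L \right)} = L$ ($l{\left(L \right)} = L + L 0 = L + 0 = L$)
$D = -7$ ($D = -2 - 5 = -7$)
$\left(I + D\right) x = \left(7 - 7\right) \left(-4\right) = 0 \left(-4\right) = 0$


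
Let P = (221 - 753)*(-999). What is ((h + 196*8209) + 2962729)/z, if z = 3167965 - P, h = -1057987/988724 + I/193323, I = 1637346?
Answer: 291282980074941713/167982727655176148 ≈ 1.7340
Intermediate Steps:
h = 471450021901/63714363284 (h = -1057987/988724 + 1637346/193323 = -1057987*1/988724 + 1637346*(1/193323) = -1057987/988724 + 545782/64441 = 471450021901/63714363284 ≈ 7.3994)
P = 531468 (P = -532*(-999) = 531468)
z = 2636497 (z = 3167965 - 1*531468 = 3167965 - 531468 = 2636497)
((h + 196*8209) + 2962729)/z = ((471450021901/63714363284 + 196*8209) + 2962729)/2636497 = ((471450021901/63714363284 + 1608964) + 2962729)*(1/2636497) = (102514588256899677/63714363284 + 2962729)*(1/2636497) = (291282980074941713/63714363284)*(1/2636497) = 291282980074941713/167982727655176148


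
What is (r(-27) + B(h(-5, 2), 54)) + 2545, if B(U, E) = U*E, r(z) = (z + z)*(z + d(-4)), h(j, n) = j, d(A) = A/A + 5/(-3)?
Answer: 3769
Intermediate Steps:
d(A) = -⅔ (d(A) = 1 + 5*(-⅓) = 1 - 5/3 = -⅔)
r(z) = 2*z*(-⅔ + z) (r(z) = (z + z)*(z - ⅔) = (2*z)*(-⅔ + z) = 2*z*(-⅔ + z))
B(U, E) = E*U
(r(-27) + B(h(-5, 2), 54)) + 2545 = ((⅔)*(-27)*(-2 + 3*(-27)) + 54*(-5)) + 2545 = ((⅔)*(-27)*(-2 - 81) - 270) + 2545 = ((⅔)*(-27)*(-83) - 270) + 2545 = (1494 - 270) + 2545 = 1224 + 2545 = 3769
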